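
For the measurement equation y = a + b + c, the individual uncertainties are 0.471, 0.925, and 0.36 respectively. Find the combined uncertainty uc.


For a sum of independent quantities, uc = sqrt(u1^2 + u2^2 + u3^2).
uc = sqrt(0.471^2 + 0.925^2 + 0.36^2)
uc = sqrt(0.221841 + 0.855625 + 0.1296)
uc = 1.0987

1.0987


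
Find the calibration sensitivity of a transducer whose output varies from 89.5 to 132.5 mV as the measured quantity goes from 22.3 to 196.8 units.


Sensitivity = (y2 - y1) / (x2 - x1).
S = (132.5 - 89.5) / (196.8 - 22.3)
S = 43.0 / 174.5
S = 0.2464 mV/unit

0.2464 mV/unit


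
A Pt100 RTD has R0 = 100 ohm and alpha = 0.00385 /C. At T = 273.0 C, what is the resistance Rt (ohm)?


The RTD equation: Rt = R0 * (1 + alpha * T).
Rt = 100 * (1 + 0.00385 * 273.0)
Rt = 100 * (1 + 1.05105)
Rt = 100 * 2.05105
Rt = 205.105 ohm

205.105 ohm


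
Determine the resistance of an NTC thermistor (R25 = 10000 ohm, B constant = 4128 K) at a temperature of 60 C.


NTC thermistor equation: Rt = R25 * exp(B * (1/T - 1/T25)).
T in Kelvin: 333.15 K, T25 = 298.15 K
1/T - 1/T25 = 1/333.15 - 1/298.15 = -0.00035237
B * (1/T - 1/T25) = 4128 * -0.00035237 = -1.4546
Rt = 10000 * exp(-1.4546) = 2335.0 ohm

2335.0 ohm


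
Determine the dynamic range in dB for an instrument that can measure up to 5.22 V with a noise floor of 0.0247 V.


Dynamic range = 20 * log10(Vmax / Vnoise).
DR = 20 * log10(5.22 / 0.0247)
DR = 20 * log10(211.34)
DR = 46.5 dB

46.5 dB


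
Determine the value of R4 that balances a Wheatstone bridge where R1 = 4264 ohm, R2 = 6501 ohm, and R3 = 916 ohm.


At balance: R1*R4 = R2*R3, so R4 = R2*R3/R1.
R4 = 6501 * 916 / 4264
R4 = 5954916 / 4264
R4 = 1396.56 ohm

1396.56 ohm


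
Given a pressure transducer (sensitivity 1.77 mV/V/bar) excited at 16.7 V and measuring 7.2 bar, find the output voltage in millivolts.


Output = sensitivity * Vex * P.
Vout = 1.77 * 16.7 * 7.2
Vout = 29.559 * 7.2
Vout = 212.82 mV

212.82 mV


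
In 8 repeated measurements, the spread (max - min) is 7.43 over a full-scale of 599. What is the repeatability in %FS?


Repeatability = (spread / full scale) * 100%.
R = (7.43 / 599) * 100
R = 1.24 %FS

1.24 %FS


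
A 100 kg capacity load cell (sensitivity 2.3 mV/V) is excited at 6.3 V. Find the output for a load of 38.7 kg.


Vout = rated_output * Vex * (load / capacity).
Vout = 2.3 * 6.3 * (38.7 / 100)
Vout = 2.3 * 6.3 * 0.387
Vout = 5.608 mV

5.608 mV


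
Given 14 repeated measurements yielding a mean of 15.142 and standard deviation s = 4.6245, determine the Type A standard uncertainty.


The standard uncertainty for Type A evaluation is u = s / sqrt(n).
u = 4.6245 / sqrt(14)
u = 4.6245 / 3.7417
u = 1.2359

1.2359


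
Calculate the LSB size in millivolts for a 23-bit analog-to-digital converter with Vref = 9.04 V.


The resolution (LSB) of an ADC is Vref / 2^n.
LSB = 9.04 / 2^23
LSB = 9.04 / 8388608
LSB = 1.08e-06 V = 0.00107765 mV

0.00107765 mV


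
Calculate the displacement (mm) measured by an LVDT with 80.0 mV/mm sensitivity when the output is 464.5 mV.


Displacement = Vout / sensitivity.
d = 464.5 / 80.0
d = 5.806 mm

5.806 mm


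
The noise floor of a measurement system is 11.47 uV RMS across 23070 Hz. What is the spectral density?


Noise spectral density = Vrms / sqrt(BW).
NSD = 11.47 / sqrt(23070)
NSD = 11.47 / 151.8881
NSD = 0.0755 uV/sqrt(Hz)

0.0755 uV/sqrt(Hz)


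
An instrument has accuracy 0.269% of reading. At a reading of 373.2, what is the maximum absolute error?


Absolute error = (accuracy% / 100) * reading.
Error = (0.269 / 100) * 373.2
Error = 0.00269 * 373.2
Error = 1.0039

1.0039


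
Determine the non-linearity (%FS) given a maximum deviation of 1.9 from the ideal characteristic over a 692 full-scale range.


Linearity error = (max deviation / full scale) * 100%.
Linearity = (1.9 / 692) * 100
Linearity = 0.275 %FS

0.275 %FS


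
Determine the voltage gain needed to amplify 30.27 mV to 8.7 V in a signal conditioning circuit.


Gain = Vout / Vin (converting to same units).
G = 8.7 V / 30.27 mV
G = 8700.0 mV / 30.27 mV
G = 287.41

287.41


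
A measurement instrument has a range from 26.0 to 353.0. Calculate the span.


Span = upper range - lower range.
Span = 353.0 - (26.0)
Span = 327.0

327.0


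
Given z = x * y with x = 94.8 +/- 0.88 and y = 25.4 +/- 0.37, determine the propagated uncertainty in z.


For a product z = x*y, the relative uncertainty is:
uz/z = sqrt((ux/x)^2 + (uy/y)^2)
Relative uncertainties: ux/x = 0.88/94.8 = 0.009283
uy/y = 0.37/25.4 = 0.014567
z = 94.8 * 25.4 = 2407.9
uz = 2407.9 * sqrt(0.009283^2 + 0.014567^2) = 41.593

41.593


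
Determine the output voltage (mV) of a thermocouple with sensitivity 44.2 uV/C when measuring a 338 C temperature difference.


The thermocouple output V = sensitivity * dT.
V = 44.2 uV/C * 338 C
V = 14939.6 uV
V = 14.94 mV

14.94 mV


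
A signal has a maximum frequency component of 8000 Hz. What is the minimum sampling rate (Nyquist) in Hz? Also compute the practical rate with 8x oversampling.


By Nyquist theorem, fs_min = 2 * fmax.
fs_min = 2 * 8000 = 16000 Hz
Practical rate = 8 * fs_min = 8 * 16000 = 128000 Hz

fs_min = 16000 Hz, fs_practical = 128000 Hz


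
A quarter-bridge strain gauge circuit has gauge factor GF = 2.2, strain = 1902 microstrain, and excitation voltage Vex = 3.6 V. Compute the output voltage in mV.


Quarter bridge output: Vout = (GF * epsilon * Vex) / 4.
Vout = (2.2 * 1902e-6 * 3.6) / 4
Vout = 0.01506384 / 4 V
Vout = 0.00376596 V = 3.766 mV

3.766 mV


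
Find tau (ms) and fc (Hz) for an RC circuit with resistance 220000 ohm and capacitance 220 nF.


Time constant: tau = R * C.
tau = 220000 * 2.20e-07 = 0.0484 s
tau = 48.4 ms
Cutoff frequency: fc = 1 / (2*pi*R*C).
fc = 1 / (2*pi*0.0484) = 3.29 Hz

tau = 48.4 ms, fc = 3.29 Hz


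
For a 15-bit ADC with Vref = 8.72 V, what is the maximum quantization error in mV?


The maximum quantization error is +/- LSB/2.
LSB = Vref / 2^n = 8.72 / 32768 = 0.00026611 V
Max error = LSB / 2 = 0.00026611 / 2 = 0.00013306 V
Max error = 0.1331 mV

0.1331 mV


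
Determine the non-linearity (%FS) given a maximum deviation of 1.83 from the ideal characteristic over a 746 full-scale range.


Linearity error = (max deviation / full scale) * 100%.
Linearity = (1.83 / 746) * 100
Linearity = 0.245 %FS

0.245 %FS


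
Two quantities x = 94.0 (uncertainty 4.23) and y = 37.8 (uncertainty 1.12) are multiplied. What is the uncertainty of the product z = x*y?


For a product z = x*y, the relative uncertainty is:
uz/z = sqrt((ux/x)^2 + (uy/y)^2)
Relative uncertainties: ux/x = 4.23/94.0 = 0.045
uy/y = 1.12/37.8 = 0.02963
z = 94.0 * 37.8 = 3553.2
uz = 3553.2 * sqrt(0.045^2 + 0.02963^2) = 191.442

191.442


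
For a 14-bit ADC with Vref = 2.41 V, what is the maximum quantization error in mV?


The maximum quantization error is +/- LSB/2.
LSB = Vref / 2^n = 2.41 / 16384 = 0.00014709 V
Max error = LSB / 2 = 0.00014709 / 2 = 7.355e-05 V
Max error = 0.0735 mV

0.0735 mV


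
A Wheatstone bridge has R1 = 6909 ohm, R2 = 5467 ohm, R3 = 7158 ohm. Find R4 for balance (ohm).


At balance: R1*R4 = R2*R3, so R4 = R2*R3/R1.
R4 = 5467 * 7158 / 6909
R4 = 39132786 / 6909
R4 = 5664.03 ohm

5664.03 ohm


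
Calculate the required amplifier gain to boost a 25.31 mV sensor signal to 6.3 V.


Gain = Vout / Vin (converting to same units).
G = 6.3 V / 25.31 mV
G = 6300.0 mV / 25.31 mV
G = 248.91

248.91


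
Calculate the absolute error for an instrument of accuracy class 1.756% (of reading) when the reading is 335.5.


Absolute error = (accuracy% / 100) * reading.
Error = (1.756 / 100) * 335.5
Error = 0.01756 * 335.5
Error = 5.8914

5.8914


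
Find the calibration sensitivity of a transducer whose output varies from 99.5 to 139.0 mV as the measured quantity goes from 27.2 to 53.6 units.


Sensitivity = (y2 - y1) / (x2 - x1).
S = (139.0 - 99.5) / (53.6 - 27.2)
S = 39.5 / 26.4
S = 1.4962 mV/unit

1.4962 mV/unit


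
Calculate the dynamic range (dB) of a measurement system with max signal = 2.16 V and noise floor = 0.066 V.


Dynamic range = 20 * log10(Vmax / Vnoise).
DR = 20 * log10(2.16 / 0.066)
DR = 20 * log10(32.73)
DR = 30.3 dB

30.3 dB


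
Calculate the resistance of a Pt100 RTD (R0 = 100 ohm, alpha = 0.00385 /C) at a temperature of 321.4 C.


The RTD equation: Rt = R0 * (1 + alpha * T).
Rt = 100 * (1 + 0.00385 * 321.4)
Rt = 100 * (1 + 1.23739)
Rt = 100 * 2.23739
Rt = 223.739 ohm

223.739 ohm


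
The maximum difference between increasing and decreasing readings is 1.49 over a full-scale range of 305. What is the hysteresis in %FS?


Hysteresis = (max difference / full scale) * 100%.
H = (1.49 / 305) * 100
H = 0.489 %FS

0.489 %FS


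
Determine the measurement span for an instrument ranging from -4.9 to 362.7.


Span = upper range - lower range.
Span = 362.7 - (-4.9)
Span = 367.6

367.6


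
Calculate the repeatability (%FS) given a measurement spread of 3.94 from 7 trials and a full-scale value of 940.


Repeatability = (spread / full scale) * 100%.
R = (3.94 / 940) * 100
R = 0.419 %FS

0.419 %FS


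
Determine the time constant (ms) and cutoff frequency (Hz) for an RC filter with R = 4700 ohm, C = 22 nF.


Time constant: tau = R * C.
tau = 4700 * 2.20e-08 = 0.0001034 s
tau = 0.1034 ms
Cutoff frequency: fc = 1 / (2*pi*R*C).
fc = 1 / (2*pi*0.0001034) = 1539.22 Hz

tau = 0.1034 ms, fc = 1539.22 Hz


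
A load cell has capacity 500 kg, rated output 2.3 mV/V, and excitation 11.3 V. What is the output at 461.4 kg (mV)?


Vout = rated_output * Vex * (load / capacity).
Vout = 2.3 * 11.3 * (461.4 / 500)
Vout = 2.3 * 11.3 * 0.9228
Vout = 23.984 mV

23.984 mV


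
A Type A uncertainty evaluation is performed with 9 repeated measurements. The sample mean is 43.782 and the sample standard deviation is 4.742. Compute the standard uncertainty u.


The standard uncertainty for Type A evaluation is u = s / sqrt(n).
u = 4.742 / sqrt(9)
u = 4.742 / 3.0
u = 1.5807

1.5807


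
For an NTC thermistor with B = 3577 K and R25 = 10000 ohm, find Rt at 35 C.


NTC thermistor equation: Rt = R25 * exp(B * (1/T - 1/T25)).
T in Kelvin: 308.15 K, T25 = 298.15 K
1/T - 1/T25 = 1/308.15 - 1/298.15 = -0.00010884
B * (1/T - 1/T25) = 3577 * -0.00010884 = -0.3893
Rt = 10000 * exp(-0.3893) = 6775.1 ohm

6775.1 ohm


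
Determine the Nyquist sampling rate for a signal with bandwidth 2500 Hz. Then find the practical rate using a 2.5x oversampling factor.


By Nyquist theorem, fs_min = 2 * fmax.
fs_min = 2 * 2500 = 5000 Hz
Practical rate = 2.5 * fs_min = 2.5 * 5000 = 12500 Hz

fs_min = 5000 Hz, fs_practical = 12500 Hz


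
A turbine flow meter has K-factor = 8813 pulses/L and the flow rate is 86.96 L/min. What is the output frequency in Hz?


Frequency = K * Q / 60 (converting L/min to L/s).
f = 8813 * 86.96 / 60
f = 766378.48 / 60
f = 12772.97 Hz

12772.97 Hz


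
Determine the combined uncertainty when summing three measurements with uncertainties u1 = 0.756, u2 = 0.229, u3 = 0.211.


For a sum of independent quantities, uc = sqrt(u1^2 + u2^2 + u3^2).
uc = sqrt(0.756^2 + 0.229^2 + 0.211^2)
uc = sqrt(0.571536 + 0.052441 + 0.044521)
uc = 0.8176

0.8176


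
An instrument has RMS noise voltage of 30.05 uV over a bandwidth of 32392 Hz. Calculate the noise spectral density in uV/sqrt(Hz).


Noise spectral density = Vrms / sqrt(BW).
NSD = 30.05 / sqrt(32392)
NSD = 30.05 / 179.9778
NSD = 0.167 uV/sqrt(Hz)

0.167 uV/sqrt(Hz)


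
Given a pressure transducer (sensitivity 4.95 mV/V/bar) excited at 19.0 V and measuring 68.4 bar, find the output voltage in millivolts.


Output = sensitivity * Vex * P.
Vout = 4.95 * 19.0 * 68.4
Vout = 94.05 * 68.4
Vout = 6433.02 mV

6433.02 mV


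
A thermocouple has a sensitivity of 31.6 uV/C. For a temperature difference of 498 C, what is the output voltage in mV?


The thermocouple output V = sensitivity * dT.
V = 31.6 uV/C * 498 C
V = 15736.8 uV
V = 15.737 mV

15.737 mV


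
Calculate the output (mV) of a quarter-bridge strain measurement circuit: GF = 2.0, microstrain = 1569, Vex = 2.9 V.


Quarter bridge output: Vout = (GF * epsilon * Vex) / 4.
Vout = (2.0 * 1569e-6 * 2.9) / 4
Vout = 0.0091002 / 4 V
Vout = 0.00227505 V = 2.275 mV

2.275 mV


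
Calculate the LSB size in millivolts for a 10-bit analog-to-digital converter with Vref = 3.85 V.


The resolution (LSB) of an ADC is Vref / 2^n.
LSB = 3.85 / 2^10
LSB = 3.85 / 1024
LSB = 0.00375977 V = 3.75976562 mV

3.75976562 mV


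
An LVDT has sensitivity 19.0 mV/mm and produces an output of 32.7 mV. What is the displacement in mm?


Displacement = Vout / sensitivity.
d = 32.7 / 19.0
d = 1.721 mm

1.721 mm


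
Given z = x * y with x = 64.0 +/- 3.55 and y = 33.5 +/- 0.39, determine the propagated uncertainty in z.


For a product z = x*y, the relative uncertainty is:
uz/z = sqrt((ux/x)^2 + (uy/y)^2)
Relative uncertainties: ux/x = 3.55/64.0 = 0.055469
uy/y = 0.39/33.5 = 0.011642
z = 64.0 * 33.5 = 2144.0
uz = 2144.0 * sqrt(0.055469^2 + 0.011642^2) = 121.516

121.516


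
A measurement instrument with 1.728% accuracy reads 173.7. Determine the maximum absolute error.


Absolute error = (accuracy% / 100) * reading.
Error = (1.728 / 100) * 173.7
Error = 0.01728 * 173.7
Error = 3.0015

3.0015


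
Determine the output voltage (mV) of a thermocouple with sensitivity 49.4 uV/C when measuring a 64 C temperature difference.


The thermocouple output V = sensitivity * dT.
V = 49.4 uV/C * 64 C
V = 3161.6 uV
V = 3.162 mV

3.162 mV


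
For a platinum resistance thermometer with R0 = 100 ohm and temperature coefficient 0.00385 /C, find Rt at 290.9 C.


The RTD equation: Rt = R0 * (1 + alpha * T).
Rt = 100 * (1 + 0.00385 * 290.9)
Rt = 100 * (1 + 1.119965)
Rt = 100 * 2.119965
Rt = 211.996 ohm

211.996 ohm


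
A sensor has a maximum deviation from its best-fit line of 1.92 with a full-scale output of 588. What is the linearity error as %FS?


Linearity error = (max deviation / full scale) * 100%.
Linearity = (1.92 / 588) * 100
Linearity = 0.327 %FS

0.327 %FS


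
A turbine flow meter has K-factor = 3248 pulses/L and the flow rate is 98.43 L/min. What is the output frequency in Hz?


Frequency = K * Q / 60 (converting L/min to L/s).
f = 3248 * 98.43 / 60
f = 319700.64 / 60
f = 5328.34 Hz

5328.34 Hz


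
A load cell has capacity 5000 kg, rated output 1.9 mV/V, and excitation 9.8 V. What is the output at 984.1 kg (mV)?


Vout = rated_output * Vex * (load / capacity).
Vout = 1.9 * 9.8 * (984.1 / 5000)
Vout = 1.9 * 9.8 * 0.19682
Vout = 3.665 mV

3.665 mV


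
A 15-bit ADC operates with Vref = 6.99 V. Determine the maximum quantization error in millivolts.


The maximum quantization error is +/- LSB/2.
LSB = Vref / 2^n = 6.99 / 32768 = 0.00021332 V
Max error = LSB / 2 = 0.00021332 / 2 = 0.00010666 V
Max error = 0.1067 mV

0.1067 mV


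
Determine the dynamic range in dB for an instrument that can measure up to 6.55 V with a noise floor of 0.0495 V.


Dynamic range = 20 * log10(Vmax / Vnoise).
DR = 20 * log10(6.55 / 0.0495)
DR = 20 * log10(132.32)
DR = 42.43 dB

42.43 dB


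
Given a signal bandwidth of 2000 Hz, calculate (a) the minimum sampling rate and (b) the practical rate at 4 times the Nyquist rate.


By Nyquist theorem, fs_min = 2 * fmax.
fs_min = 2 * 2000 = 4000 Hz
Practical rate = 4 * fs_min = 4 * 4000 = 16000 Hz

fs_min = 4000 Hz, fs_practical = 16000 Hz


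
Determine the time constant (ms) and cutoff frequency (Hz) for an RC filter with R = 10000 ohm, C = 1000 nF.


Time constant: tau = R * C.
tau = 10000 * 1.00e-06 = 0.01 s
tau = 10.0 ms
Cutoff frequency: fc = 1 / (2*pi*R*C).
fc = 1 / (2*pi*0.01) = 15.92 Hz

tau = 10.0 ms, fc = 15.92 Hz


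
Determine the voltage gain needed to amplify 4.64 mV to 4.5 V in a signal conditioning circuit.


Gain = Vout / Vin (converting to same units).
G = 4.5 V / 4.64 mV
G = 4500.0 mV / 4.64 mV
G = 969.83

969.83


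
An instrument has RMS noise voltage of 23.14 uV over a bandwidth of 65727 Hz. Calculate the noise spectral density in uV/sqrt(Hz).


Noise spectral density = Vrms / sqrt(BW).
NSD = 23.14 / sqrt(65727)
NSD = 23.14 / 256.3728
NSD = 0.0903 uV/sqrt(Hz)

0.0903 uV/sqrt(Hz)


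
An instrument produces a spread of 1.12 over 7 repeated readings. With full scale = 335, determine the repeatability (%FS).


Repeatability = (spread / full scale) * 100%.
R = (1.12 / 335) * 100
R = 0.334 %FS

0.334 %FS


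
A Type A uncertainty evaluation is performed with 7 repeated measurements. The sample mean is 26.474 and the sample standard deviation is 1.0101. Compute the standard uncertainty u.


The standard uncertainty for Type A evaluation is u = s / sqrt(n).
u = 1.0101 / sqrt(7)
u = 1.0101 / 2.6458
u = 0.3818

0.3818


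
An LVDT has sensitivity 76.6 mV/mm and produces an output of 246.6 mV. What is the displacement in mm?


Displacement = Vout / sensitivity.
d = 246.6 / 76.6
d = 3.219 mm

3.219 mm


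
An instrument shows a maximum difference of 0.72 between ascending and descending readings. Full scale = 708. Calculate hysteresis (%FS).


Hysteresis = (max difference / full scale) * 100%.
H = (0.72 / 708) * 100
H = 0.102 %FS

0.102 %FS


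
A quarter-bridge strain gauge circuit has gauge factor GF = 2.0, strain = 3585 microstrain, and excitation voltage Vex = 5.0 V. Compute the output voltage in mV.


Quarter bridge output: Vout = (GF * epsilon * Vex) / 4.
Vout = (2.0 * 3585e-6 * 5.0) / 4
Vout = 0.03585 / 4 V
Vout = 0.0089625 V = 8.9625 mV

8.9625 mV


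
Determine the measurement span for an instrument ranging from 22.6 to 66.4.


Span = upper range - lower range.
Span = 66.4 - (22.6)
Span = 43.8

43.8


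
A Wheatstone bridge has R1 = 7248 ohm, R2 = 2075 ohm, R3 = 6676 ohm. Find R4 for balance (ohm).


At balance: R1*R4 = R2*R3, so R4 = R2*R3/R1.
R4 = 2075 * 6676 / 7248
R4 = 13852700 / 7248
R4 = 1911.24 ohm

1911.24 ohm


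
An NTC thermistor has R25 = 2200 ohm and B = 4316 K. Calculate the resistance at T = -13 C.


NTC thermistor equation: Rt = R25 * exp(B * (1/T - 1/T25)).
T in Kelvin: 260.15 K, T25 = 298.15 K
1/T - 1/T25 = 1/260.15 - 1/298.15 = 0.00048992
B * (1/T - 1/T25) = 4316 * 0.00048992 = 2.1145
Rt = 2200 * exp(2.1145) = 18227.9 ohm

18227.9 ohm


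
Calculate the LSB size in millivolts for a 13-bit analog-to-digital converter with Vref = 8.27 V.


The resolution (LSB) of an ADC is Vref / 2^n.
LSB = 8.27 / 2^13
LSB = 8.27 / 8192
LSB = 0.00100952 V = 1.00952148 mV

1.00952148 mV


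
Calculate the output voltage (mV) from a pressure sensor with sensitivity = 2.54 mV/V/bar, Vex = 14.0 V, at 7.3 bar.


Output = sensitivity * Vex * P.
Vout = 2.54 * 14.0 * 7.3
Vout = 35.56 * 7.3
Vout = 259.59 mV

259.59 mV


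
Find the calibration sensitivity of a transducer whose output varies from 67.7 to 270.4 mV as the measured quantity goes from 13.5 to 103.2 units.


Sensitivity = (y2 - y1) / (x2 - x1).
S = (270.4 - 67.7) / (103.2 - 13.5)
S = 202.7 / 89.7
S = 2.2598 mV/unit

2.2598 mV/unit


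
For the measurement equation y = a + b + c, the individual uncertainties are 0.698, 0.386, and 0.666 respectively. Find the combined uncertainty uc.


For a sum of independent quantities, uc = sqrt(u1^2 + u2^2 + u3^2).
uc = sqrt(0.698^2 + 0.386^2 + 0.666^2)
uc = sqrt(0.487204 + 0.148996 + 0.443556)
uc = 1.0391

1.0391


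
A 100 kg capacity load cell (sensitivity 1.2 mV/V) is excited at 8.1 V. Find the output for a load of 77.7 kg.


Vout = rated_output * Vex * (load / capacity).
Vout = 1.2 * 8.1 * (77.7 / 100)
Vout = 1.2 * 8.1 * 0.777
Vout = 7.552 mV

7.552 mV


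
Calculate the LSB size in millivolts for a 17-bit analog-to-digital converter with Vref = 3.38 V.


The resolution (LSB) of an ADC is Vref / 2^n.
LSB = 3.38 / 2^17
LSB = 3.38 / 131072
LSB = 2.579e-05 V = 0.02578735 mV

0.02578735 mV


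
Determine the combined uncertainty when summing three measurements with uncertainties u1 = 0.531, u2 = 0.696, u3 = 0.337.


For a sum of independent quantities, uc = sqrt(u1^2 + u2^2 + u3^2).
uc = sqrt(0.531^2 + 0.696^2 + 0.337^2)
uc = sqrt(0.281961 + 0.484416 + 0.113569)
uc = 0.9381

0.9381


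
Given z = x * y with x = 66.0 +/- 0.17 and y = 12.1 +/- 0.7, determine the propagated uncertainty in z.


For a product z = x*y, the relative uncertainty is:
uz/z = sqrt((ux/x)^2 + (uy/y)^2)
Relative uncertainties: ux/x = 0.17/66.0 = 0.002576
uy/y = 0.7/12.1 = 0.057851
z = 66.0 * 12.1 = 798.6
uz = 798.6 * sqrt(0.002576^2 + 0.057851^2) = 46.246

46.246


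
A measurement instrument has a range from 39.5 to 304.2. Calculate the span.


Span = upper range - lower range.
Span = 304.2 - (39.5)
Span = 264.7

264.7


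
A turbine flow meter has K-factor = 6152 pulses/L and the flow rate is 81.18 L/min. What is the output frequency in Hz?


Frequency = K * Q / 60 (converting L/min to L/s).
f = 6152 * 81.18 / 60
f = 499419.36 / 60
f = 8323.66 Hz

8323.66 Hz


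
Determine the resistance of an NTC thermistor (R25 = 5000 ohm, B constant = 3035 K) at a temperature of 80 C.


NTC thermistor equation: Rt = R25 * exp(B * (1/T - 1/T25)).
T in Kelvin: 353.15 K, T25 = 298.15 K
1/T - 1/T25 = 1/353.15 - 1/298.15 = -0.00052236
B * (1/T - 1/T25) = 3035 * -0.00052236 = -1.5854
Rt = 5000 * exp(-1.5854) = 1024.4 ohm

1024.4 ohm


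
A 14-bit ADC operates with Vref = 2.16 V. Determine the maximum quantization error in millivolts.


The maximum quantization error is +/- LSB/2.
LSB = Vref / 2^n = 2.16 / 16384 = 0.00013184 V
Max error = LSB / 2 = 0.00013184 / 2 = 6.592e-05 V
Max error = 0.0659 mV

0.0659 mV


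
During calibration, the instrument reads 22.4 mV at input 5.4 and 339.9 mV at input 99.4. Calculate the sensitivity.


Sensitivity = (y2 - y1) / (x2 - x1).
S = (339.9 - 22.4) / (99.4 - 5.4)
S = 317.5 / 94.0
S = 3.3777 mV/unit

3.3777 mV/unit


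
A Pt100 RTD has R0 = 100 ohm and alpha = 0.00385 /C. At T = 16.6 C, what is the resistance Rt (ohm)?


The RTD equation: Rt = R0 * (1 + alpha * T).
Rt = 100 * (1 + 0.00385 * 16.6)
Rt = 100 * (1 + 0.06391)
Rt = 100 * 1.06391
Rt = 106.391 ohm

106.391 ohm


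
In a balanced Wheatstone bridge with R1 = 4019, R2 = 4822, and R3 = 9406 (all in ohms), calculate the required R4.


At balance: R1*R4 = R2*R3, so R4 = R2*R3/R1.
R4 = 4822 * 9406 / 4019
R4 = 45355732 / 4019
R4 = 11285.33 ohm

11285.33 ohm


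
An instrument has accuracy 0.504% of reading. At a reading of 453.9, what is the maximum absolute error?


Absolute error = (accuracy% / 100) * reading.
Error = (0.504 / 100) * 453.9
Error = 0.00504 * 453.9
Error = 2.2877

2.2877


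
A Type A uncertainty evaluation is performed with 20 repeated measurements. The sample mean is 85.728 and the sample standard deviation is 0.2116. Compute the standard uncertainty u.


The standard uncertainty for Type A evaluation is u = s / sqrt(n).
u = 0.2116 / sqrt(20)
u = 0.2116 / 4.4721
u = 0.0473

0.0473


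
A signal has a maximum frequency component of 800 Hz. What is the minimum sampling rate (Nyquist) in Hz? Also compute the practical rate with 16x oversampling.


By Nyquist theorem, fs_min = 2 * fmax.
fs_min = 2 * 800 = 1600 Hz
Practical rate = 16 * fs_min = 16 * 1600 = 25600 Hz

fs_min = 1600 Hz, fs_practical = 25600 Hz


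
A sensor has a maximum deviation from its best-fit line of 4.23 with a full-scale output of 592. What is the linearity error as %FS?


Linearity error = (max deviation / full scale) * 100%.
Linearity = (4.23 / 592) * 100
Linearity = 0.715 %FS

0.715 %FS


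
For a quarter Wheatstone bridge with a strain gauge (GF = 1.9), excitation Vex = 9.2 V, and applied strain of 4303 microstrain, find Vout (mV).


Quarter bridge output: Vout = (GF * epsilon * Vex) / 4.
Vout = (1.9 * 4303e-6 * 9.2) / 4
Vout = 0.07521644 / 4 V
Vout = 0.01880411 V = 18.8041 mV

18.8041 mV


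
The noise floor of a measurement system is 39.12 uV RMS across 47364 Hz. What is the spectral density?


Noise spectral density = Vrms / sqrt(BW).
NSD = 39.12 / sqrt(47364)
NSD = 39.12 / 217.6327
NSD = 0.1798 uV/sqrt(Hz)

0.1798 uV/sqrt(Hz)


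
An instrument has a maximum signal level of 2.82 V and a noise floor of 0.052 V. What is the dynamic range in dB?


Dynamic range = 20 * log10(Vmax / Vnoise).
DR = 20 * log10(2.82 / 0.052)
DR = 20 * log10(54.23)
DR = 34.68 dB

34.68 dB


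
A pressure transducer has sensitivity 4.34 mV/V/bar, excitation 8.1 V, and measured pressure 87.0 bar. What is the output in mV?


Output = sensitivity * Vex * P.
Vout = 4.34 * 8.1 * 87.0
Vout = 35.154 * 87.0
Vout = 3058.4 mV

3058.4 mV


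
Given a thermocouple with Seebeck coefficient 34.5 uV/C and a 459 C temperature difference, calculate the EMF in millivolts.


The thermocouple output V = sensitivity * dT.
V = 34.5 uV/C * 459 C
V = 15835.5 uV
V = 15.835 mV

15.835 mV


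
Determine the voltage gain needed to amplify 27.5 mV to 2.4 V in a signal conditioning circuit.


Gain = Vout / Vin (converting to same units).
G = 2.4 V / 27.5 mV
G = 2400.0 mV / 27.5 mV
G = 87.27

87.27


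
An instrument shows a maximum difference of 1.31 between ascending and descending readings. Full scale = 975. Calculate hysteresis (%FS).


Hysteresis = (max difference / full scale) * 100%.
H = (1.31 / 975) * 100
H = 0.134 %FS

0.134 %FS


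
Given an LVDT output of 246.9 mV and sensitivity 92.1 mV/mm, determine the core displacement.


Displacement = Vout / sensitivity.
d = 246.9 / 92.1
d = 2.681 mm

2.681 mm


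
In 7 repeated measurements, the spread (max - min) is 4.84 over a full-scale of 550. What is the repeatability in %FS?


Repeatability = (spread / full scale) * 100%.
R = (4.84 / 550) * 100
R = 0.88 %FS

0.88 %FS


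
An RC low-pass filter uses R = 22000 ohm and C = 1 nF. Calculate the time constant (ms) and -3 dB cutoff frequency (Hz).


Time constant: tau = R * C.
tau = 22000 * 1.00e-09 = 2.2e-05 s
tau = 0.022 ms
Cutoff frequency: fc = 1 / (2*pi*R*C).
fc = 1 / (2*pi*2.2e-05) = 7234.32 Hz

tau = 0.022 ms, fc = 7234.32 Hz


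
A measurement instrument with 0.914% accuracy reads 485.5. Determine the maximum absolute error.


Absolute error = (accuracy% / 100) * reading.
Error = (0.914 / 100) * 485.5
Error = 0.00914 * 485.5
Error = 4.4375

4.4375


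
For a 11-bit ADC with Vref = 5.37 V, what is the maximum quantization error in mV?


The maximum quantization error is +/- LSB/2.
LSB = Vref / 2^n = 5.37 / 2048 = 0.00262207 V
Max error = LSB / 2 = 0.00262207 / 2 = 0.00131104 V
Max error = 1.311 mV

1.311 mV


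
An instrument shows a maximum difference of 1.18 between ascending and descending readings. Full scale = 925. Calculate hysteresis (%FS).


Hysteresis = (max difference / full scale) * 100%.
H = (1.18 / 925) * 100
H = 0.128 %FS

0.128 %FS


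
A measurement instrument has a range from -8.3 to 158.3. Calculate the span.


Span = upper range - lower range.
Span = 158.3 - (-8.3)
Span = 166.6

166.6


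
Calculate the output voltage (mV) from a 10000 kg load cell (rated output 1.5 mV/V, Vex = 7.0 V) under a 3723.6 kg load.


Vout = rated_output * Vex * (load / capacity).
Vout = 1.5 * 7.0 * (3723.6 / 10000)
Vout = 1.5 * 7.0 * 0.37236
Vout = 3.91 mV

3.91 mV


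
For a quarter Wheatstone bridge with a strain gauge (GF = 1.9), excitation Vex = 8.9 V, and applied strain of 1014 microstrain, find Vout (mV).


Quarter bridge output: Vout = (GF * epsilon * Vex) / 4.
Vout = (1.9 * 1014e-6 * 8.9) / 4
Vout = 0.01714674 / 4 V
Vout = 0.00428669 V = 4.2867 mV

4.2867 mV


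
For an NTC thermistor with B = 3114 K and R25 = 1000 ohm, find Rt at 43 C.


NTC thermistor equation: Rt = R25 * exp(B * (1/T - 1/T25)).
T in Kelvin: 316.15 K, T25 = 298.15 K
1/T - 1/T25 = 1/316.15 - 1/298.15 = -0.00019096
B * (1/T - 1/T25) = 3114 * -0.00019096 = -0.5947
Rt = 1000 * exp(-0.5947) = 551.8 ohm

551.8 ohm


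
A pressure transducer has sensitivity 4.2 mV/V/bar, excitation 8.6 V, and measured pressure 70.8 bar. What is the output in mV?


Output = sensitivity * Vex * P.
Vout = 4.2 * 8.6 * 70.8
Vout = 36.12 * 70.8
Vout = 2557.3 mV

2557.3 mV


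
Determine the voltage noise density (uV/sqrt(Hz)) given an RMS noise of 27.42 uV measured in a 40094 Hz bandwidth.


Noise spectral density = Vrms / sqrt(BW).
NSD = 27.42 / sqrt(40094)
NSD = 27.42 / 200.2349
NSD = 0.1369 uV/sqrt(Hz)

0.1369 uV/sqrt(Hz)


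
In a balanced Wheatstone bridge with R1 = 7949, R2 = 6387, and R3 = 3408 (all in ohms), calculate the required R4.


At balance: R1*R4 = R2*R3, so R4 = R2*R3/R1.
R4 = 6387 * 3408 / 7949
R4 = 21766896 / 7949
R4 = 2738.32 ohm

2738.32 ohm


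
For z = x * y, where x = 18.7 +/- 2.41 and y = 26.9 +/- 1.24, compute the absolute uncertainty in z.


For a product z = x*y, the relative uncertainty is:
uz/z = sqrt((ux/x)^2 + (uy/y)^2)
Relative uncertainties: ux/x = 2.41/18.7 = 0.128877
uy/y = 1.24/26.9 = 0.046097
z = 18.7 * 26.9 = 503.0
uz = 503.0 * sqrt(0.128877^2 + 0.046097^2) = 68.851

68.851


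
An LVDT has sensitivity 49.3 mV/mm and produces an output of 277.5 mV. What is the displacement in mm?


Displacement = Vout / sensitivity.
d = 277.5 / 49.3
d = 5.629 mm

5.629 mm


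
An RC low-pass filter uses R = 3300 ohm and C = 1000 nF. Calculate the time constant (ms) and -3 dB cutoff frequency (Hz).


Time constant: tau = R * C.
tau = 3300 * 1.00e-06 = 0.0033 s
tau = 3.3 ms
Cutoff frequency: fc = 1 / (2*pi*R*C).
fc = 1 / (2*pi*0.0033) = 48.23 Hz

tau = 3.3 ms, fc = 48.23 Hz


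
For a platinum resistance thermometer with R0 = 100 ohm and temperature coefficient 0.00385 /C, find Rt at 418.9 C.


The RTD equation: Rt = R0 * (1 + alpha * T).
Rt = 100 * (1 + 0.00385 * 418.9)
Rt = 100 * (1 + 1.612765)
Rt = 100 * 2.612765
Rt = 261.276 ohm

261.276 ohm


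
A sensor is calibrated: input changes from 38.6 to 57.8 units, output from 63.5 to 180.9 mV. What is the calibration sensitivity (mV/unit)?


Sensitivity = (y2 - y1) / (x2 - x1).
S = (180.9 - 63.5) / (57.8 - 38.6)
S = 117.4 / 19.2
S = 6.1146 mV/unit

6.1146 mV/unit


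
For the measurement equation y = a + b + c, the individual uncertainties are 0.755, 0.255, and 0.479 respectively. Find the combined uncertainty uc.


For a sum of independent quantities, uc = sqrt(u1^2 + u2^2 + u3^2).
uc = sqrt(0.755^2 + 0.255^2 + 0.479^2)
uc = sqrt(0.570025 + 0.065025 + 0.229441)
uc = 0.9298

0.9298


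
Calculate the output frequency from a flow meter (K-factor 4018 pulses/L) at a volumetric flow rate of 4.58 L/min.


Frequency = K * Q / 60 (converting L/min to L/s).
f = 4018 * 4.58 / 60
f = 18402.44 / 60
f = 306.71 Hz

306.71 Hz


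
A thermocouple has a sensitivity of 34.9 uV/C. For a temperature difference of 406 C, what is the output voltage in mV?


The thermocouple output V = sensitivity * dT.
V = 34.9 uV/C * 406 C
V = 14169.4 uV
V = 14.169 mV

14.169 mV


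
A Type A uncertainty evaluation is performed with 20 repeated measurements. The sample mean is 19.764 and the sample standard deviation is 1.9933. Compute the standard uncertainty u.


The standard uncertainty for Type A evaluation is u = s / sqrt(n).
u = 1.9933 / sqrt(20)
u = 1.9933 / 4.4721
u = 0.4457

0.4457


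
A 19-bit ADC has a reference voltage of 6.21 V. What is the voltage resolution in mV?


The resolution (LSB) of an ADC is Vref / 2^n.
LSB = 6.21 / 2^19
LSB = 6.21 / 524288
LSB = 1.184e-05 V = 0.01184464 mV

0.01184464 mV


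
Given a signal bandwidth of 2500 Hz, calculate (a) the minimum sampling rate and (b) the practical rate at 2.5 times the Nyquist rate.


By Nyquist theorem, fs_min = 2 * fmax.
fs_min = 2 * 2500 = 5000 Hz
Practical rate = 2.5 * fs_min = 2.5 * 5000 = 12500 Hz

fs_min = 5000 Hz, fs_practical = 12500 Hz


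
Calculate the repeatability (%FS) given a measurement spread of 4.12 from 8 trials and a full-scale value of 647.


Repeatability = (spread / full scale) * 100%.
R = (4.12 / 647) * 100
R = 0.637 %FS

0.637 %FS


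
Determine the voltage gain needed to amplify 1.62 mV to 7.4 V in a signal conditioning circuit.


Gain = Vout / Vin (converting to same units).
G = 7.4 V / 1.62 mV
G = 7400.0 mV / 1.62 mV
G = 4567.9

4567.9


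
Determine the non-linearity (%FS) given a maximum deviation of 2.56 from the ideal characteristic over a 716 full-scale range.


Linearity error = (max deviation / full scale) * 100%.
Linearity = (2.56 / 716) * 100
Linearity = 0.358 %FS

0.358 %FS


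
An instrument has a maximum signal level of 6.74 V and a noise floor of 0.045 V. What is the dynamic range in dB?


Dynamic range = 20 * log10(Vmax / Vnoise).
DR = 20 * log10(6.74 / 0.045)
DR = 20 * log10(149.78)
DR = 43.51 dB

43.51 dB


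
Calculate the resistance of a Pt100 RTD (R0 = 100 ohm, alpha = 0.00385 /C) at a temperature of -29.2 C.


The RTD equation: Rt = R0 * (1 + alpha * T).
Rt = 100 * (1 + 0.00385 * -29.2)
Rt = 100 * (1 + -0.11242)
Rt = 100 * 0.88758
Rt = 88.758 ohm

88.758 ohm


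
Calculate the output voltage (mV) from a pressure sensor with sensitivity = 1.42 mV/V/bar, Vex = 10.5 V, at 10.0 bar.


Output = sensitivity * Vex * P.
Vout = 1.42 * 10.5 * 10.0
Vout = 14.91 * 10.0
Vout = 149.1 mV

149.1 mV


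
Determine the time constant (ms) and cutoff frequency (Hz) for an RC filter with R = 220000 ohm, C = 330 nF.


Time constant: tau = R * C.
tau = 220000 * 3.30e-07 = 0.0726 s
tau = 72.6 ms
Cutoff frequency: fc = 1 / (2*pi*R*C).
fc = 1 / (2*pi*0.0726) = 2.19 Hz

tau = 72.6 ms, fc = 2.19 Hz


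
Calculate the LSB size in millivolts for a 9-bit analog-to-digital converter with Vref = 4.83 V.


The resolution (LSB) of an ADC is Vref / 2^n.
LSB = 4.83 / 2^9
LSB = 4.83 / 512
LSB = 0.00943359 V = 9.43359375 mV

9.43359375 mV


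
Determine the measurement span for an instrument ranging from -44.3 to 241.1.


Span = upper range - lower range.
Span = 241.1 - (-44.3)
Span = 285.4

285.4


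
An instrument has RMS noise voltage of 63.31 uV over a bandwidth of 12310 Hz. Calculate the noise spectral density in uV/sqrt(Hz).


Noise spectral density = Vrms / sqrt(BW).
NSD = 63.31 / sqrt(12310)
NSD = 63.31 / 110.9504
NSD = 0.5706 uV/sqrt(Hz)

0.5706 uV/sqrt(Hz)


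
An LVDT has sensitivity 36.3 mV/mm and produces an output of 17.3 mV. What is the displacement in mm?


Displacement = Vout / sensitivity.
d = 17.3 / 36.3
d = 0.477 mm

0.477 mm


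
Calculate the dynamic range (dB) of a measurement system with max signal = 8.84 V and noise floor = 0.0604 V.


Dynamic range = 20 * log10(Vmax / Vnoise).
DR = 20 * log10(8.84 / 0.0604)
DR = 20 * log10(146.36)
DR = 43.31 dB

43.31 dB


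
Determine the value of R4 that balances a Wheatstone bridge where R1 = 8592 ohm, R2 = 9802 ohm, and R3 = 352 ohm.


At balance: R1*R4 = R2*R3, so R4 = R2*R3/R1.
R4 = 9802 * 352 / 8592
R4 = 3450304 / 8592
R4 = 401.57 ohm

401.57 ohm


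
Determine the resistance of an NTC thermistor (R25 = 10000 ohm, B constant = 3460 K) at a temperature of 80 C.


NTC thermistor equation: Rt = R25 * exp(B * (1/T - 1/T25)).
T in Kelvin: 353.15 K, T25 = 298.15 K
1/T - 1/T25 = 1/353.15 - 1/298.15 = -0.00052236
B * (1/T - 1/T25) = 3460 * -0.00052236 = -1.8074
Rt = 10000 * exp(-1.8074) = 1640.9 ohm

1640.9 ohm


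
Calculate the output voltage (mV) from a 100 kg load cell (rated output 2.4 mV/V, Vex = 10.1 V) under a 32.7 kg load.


Vout = rated_output * Vex * (load / capacity).
Vout = 2.4 * 10.1 * (32.7 / 100)
Vout = 2.4 * 10.1 * 0.327
Vout = 7.926 mV

7.926 mV


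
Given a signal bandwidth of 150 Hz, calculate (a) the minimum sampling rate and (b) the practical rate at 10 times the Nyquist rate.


By Nyquist theorem, fs_min = 2 * fmax.
fs_min = 2 * 150 = 300 Hz
Practical rate = 10 * fs_min = 10 * 300 = 3000 Hz

fs_min = 300 Hz, fs_practical = 3000 Hz


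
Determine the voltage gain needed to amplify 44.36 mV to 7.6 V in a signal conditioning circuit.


Gain = Vout / Vin (converting to same units).
G = 7.6 V / 44.36 mV
G = 7600.0 mV / 44.36 mV
G = 171.33

171.33


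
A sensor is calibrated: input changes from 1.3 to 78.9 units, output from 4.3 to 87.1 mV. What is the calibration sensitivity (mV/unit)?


Sensitivity = (y2 - y1) / (x2 - x1).
S = (87.1 - 4.3) / (78.9 - 1.3)
S = 82.8 / 77.6
S = 1.067 mV/unit

1.067 mV/unit


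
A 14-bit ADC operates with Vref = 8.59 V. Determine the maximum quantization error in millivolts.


The maximum quantization error is +/- LSB/2.
LSB = Vref / 2^n = 8.59 / 16384 = 0.00052429 V
Max error = LSB / 2 = 0.00052429 / 2 = 0.00026215 V
Max error = 0.2621 mV

0.2621 mV


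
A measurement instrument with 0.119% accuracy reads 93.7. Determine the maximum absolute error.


Absolute error = (accuracy% / 100) * reading.
Error = (0.119 / 100) * 93.7
Error = 0.00119 * 93.7
Error = 0.1115

0.1115


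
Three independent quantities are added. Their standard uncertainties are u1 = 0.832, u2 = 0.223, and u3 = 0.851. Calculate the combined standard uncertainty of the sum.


For a sum of independent quantities, uc = sqrt(u1^2 + u2^2 + u3^2).
uc = sqrt(0.832^2 + 0.223^2 + 0.851^2)
uc = sqrt(0.692224 + 0.049729 + 0.724201)
uc = 1.2108

1.2108


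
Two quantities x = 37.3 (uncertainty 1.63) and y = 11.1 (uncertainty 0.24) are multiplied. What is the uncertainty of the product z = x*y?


For a product z = x*y, the relative uncertainty is:
uz/z = sqrt((ux/x)^2 + (uy/y)^2)
Relative uncertainties: ux/x = 1.63/37.3 = 0.0437
uy/y = 0.24/11.1 = 0.021622
z = 37.3 * 11.1 = 414.0
uz = 414.0 * sqrt(0.0437^2 + 0.021622^2) = 20.187

20.187


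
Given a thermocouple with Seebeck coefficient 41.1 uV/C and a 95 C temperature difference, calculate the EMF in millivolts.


The thermocouple output V = sensitivity * dT.
V = 41.1 uV/C * 95 C
V = 3904.5 uV
V = 3.905 mV

3.905 mV


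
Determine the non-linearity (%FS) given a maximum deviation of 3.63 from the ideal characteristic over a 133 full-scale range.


Linearity error = (max deviation / full scale) * 100%.
Linearity = (3.63 / 133) * 100
Linearity = 2.729 %FS

2.729 %FS


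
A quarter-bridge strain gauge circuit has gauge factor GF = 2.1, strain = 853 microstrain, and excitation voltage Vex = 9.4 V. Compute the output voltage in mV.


Quarter bridge output: Vout = (GF * epsilon * Vex) / 4.
Vout = (2.1 * 853e-6 * 9.4) / 4
Vout = 0.01683822 / 4 V
Vout = 0.00420956 V = 4.2096 mV

4.2096 mV


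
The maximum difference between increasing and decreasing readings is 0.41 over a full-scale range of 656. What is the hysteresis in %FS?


Hysteresis = (max difference / full scale) * 100%.
H = (0.41 / 656) * 100
H = 0.062 %FS

0.062 %FS


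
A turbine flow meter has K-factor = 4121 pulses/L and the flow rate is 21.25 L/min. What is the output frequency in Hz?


Frequency = K * Q / 60 (converting L/min to L/s).
f = 4121 * 21.25 / 60
f = 87571.25 / 60
f = 1459.52 Hz

1459.52 Hz


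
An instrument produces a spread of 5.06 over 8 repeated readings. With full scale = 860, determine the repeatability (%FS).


Repeatability = (spread / full scale) * 100%.
R = (5.06 / 860) * 100
R = 0.588 %FS

0.588 %FS


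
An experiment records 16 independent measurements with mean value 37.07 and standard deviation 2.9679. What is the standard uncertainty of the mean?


The standard uncertainty for Type A evaluation is u = s / sqrt(n).
u = 2.9679 / sqrt(16)
u = 2.9679 / 4.0
u = 0.742

0.742


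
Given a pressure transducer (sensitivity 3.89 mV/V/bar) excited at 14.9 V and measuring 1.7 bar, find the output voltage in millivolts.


Output = sensitivity * Vex * P.
Vout = 3.89 * 14.9 * 1.7
Vout = 57.961 * 1.7
Vout = 98.53 mV

98.53 mV


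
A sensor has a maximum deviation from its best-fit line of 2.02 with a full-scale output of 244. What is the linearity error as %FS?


Linearity error = (max deviation / full scale) * 100%.
Linearity = (2.02 / 244) * 100
Linearity = 0.828 %FS

0.828 %FS
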